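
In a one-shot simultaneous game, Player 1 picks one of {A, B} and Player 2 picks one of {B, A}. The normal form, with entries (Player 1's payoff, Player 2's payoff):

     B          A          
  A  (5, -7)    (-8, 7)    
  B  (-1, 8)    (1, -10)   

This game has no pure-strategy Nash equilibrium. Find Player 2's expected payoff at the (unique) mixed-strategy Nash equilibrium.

-7/16

Player 2's indifference between B and A determines Player 1's mixing probability p:
  Player 2's expected payoff from B: p·(-7) + (1−p)·8 = -15p + 8
  Player 2's expected payoff from A: p·7 + (1−p)·(-10) = 17p - 10
  -15p + 8 = 17p - 10  ⇒  -32p = -18  ⇒  p = 9/16.
At equilibrium Player 2 is indifferent across columns, so Player 2's payoff equals the payoff from B: (9/16)·(-7) + (7/16)·8 = -7/16.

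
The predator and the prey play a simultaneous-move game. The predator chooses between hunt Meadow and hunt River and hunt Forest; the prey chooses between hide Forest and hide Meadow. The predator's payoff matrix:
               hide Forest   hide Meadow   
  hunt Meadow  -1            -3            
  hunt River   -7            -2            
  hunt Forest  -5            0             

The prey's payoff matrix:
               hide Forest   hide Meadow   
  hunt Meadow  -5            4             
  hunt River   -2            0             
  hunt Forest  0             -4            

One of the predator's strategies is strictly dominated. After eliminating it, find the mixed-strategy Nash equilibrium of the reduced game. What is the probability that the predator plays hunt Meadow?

p = 4/13

The predator's strategy hunt River is strictly dominated by hunt Forest: -5 > -7 and 0 > -2. Eliminate hunt River.
The prey's indifference between hide Forest and hide Meadow determines the predator's mixing probability p:
  the prey's payoff to hide Forest: p·(-5) + (1−p)·0 = -5p
  the prey's payoff to hide Meadow: p·4 + (1−p)·(-4) = 8p - 4
  -5p = 8p - 4  ⇒  -13p = -4  ⇒  p = 4/13.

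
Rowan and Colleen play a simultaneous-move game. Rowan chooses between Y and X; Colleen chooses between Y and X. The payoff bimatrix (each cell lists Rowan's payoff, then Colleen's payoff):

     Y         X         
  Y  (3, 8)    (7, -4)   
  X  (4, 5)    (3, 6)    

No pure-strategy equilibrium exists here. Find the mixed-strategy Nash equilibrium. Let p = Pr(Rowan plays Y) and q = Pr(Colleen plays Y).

p = 1/13, q = 4/5

For Colleen to be willing to mix, Colleen must be indifferent between Y and X, which pins down Rowan's mix.
  Colleen's payoff from Y: p·8 + (1−p)·5 = 3p + 5
  Colleen's payoff from X: p·(-4) + (1−p)·6 = -10p + 6
  3p + 5 = -10p + 6  ⇒  13p = 1  ⇒  p = 1/13.
Rowan's indifference between Y and X determines Colleen's mixing probability q:
  Rowan's expected payoff from Y: q·3 + (1−q)·7 = -4q + 7
  Rowan's expected payoff from X: q·4 + (1−q)·3 = q + 3
  -4q + 7 = q + 3  ⇒  -5q = -4  ⇒  q = 4/5.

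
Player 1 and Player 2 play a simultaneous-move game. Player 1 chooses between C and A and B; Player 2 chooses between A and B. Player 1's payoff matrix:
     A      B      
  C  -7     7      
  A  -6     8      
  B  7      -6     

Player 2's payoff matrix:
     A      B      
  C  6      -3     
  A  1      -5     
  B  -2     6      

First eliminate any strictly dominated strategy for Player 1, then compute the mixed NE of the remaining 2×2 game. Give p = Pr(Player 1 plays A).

p = 4/7

Player 1's strategy C is strictly dominated by A: -6 > -7 and 8 > 7. Eliminate C.
Player 2's indifference between A and B determines Player 1's mixing probability p:
  Player 2's expected payoff from A: p·1 + (1−p)·(-2) = 3p - 2
  Player 2's expected payoff from B: p·(-5) + (1−p)·6 = -11p + 6
  3p - 2 = -11p + 6  ⇒  14p = 8  ⇒  p = 4/7.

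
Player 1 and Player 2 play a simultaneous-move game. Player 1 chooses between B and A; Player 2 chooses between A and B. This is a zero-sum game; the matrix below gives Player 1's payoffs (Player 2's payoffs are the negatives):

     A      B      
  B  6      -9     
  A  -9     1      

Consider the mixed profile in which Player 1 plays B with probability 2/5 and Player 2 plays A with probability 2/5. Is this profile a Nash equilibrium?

Check Player 2's indifference given Player 1's mix p = 2/5:
  payoff from A = 3; payoff from B = 3 — equal.
Check Player 1's indifference given Player 2's mix q = 2/5:
  payoff from B = -3; payoff from A = -3 — equal.
Both players are indifferent, so neither can profitably deviate.

Yes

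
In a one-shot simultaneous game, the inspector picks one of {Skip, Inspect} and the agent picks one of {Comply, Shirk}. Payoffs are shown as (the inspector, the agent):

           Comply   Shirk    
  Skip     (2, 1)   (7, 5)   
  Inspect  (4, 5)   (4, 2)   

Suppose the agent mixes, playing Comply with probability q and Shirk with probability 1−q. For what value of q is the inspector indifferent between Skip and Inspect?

q = 3/5

In a mixed equilibrium the inspector is indifferent between Skip and Inspect; this condition fixes q.
  the inspector's expected payoff from Skip: q·2 + (1−q)·7 = -5q + 7
  the inspector's expected payoff from Inspect: q·4 + (1−q)·4 = 4
  -5q + 7 = 4  ⇒  -5q = -3  ⇒  q = 3/5.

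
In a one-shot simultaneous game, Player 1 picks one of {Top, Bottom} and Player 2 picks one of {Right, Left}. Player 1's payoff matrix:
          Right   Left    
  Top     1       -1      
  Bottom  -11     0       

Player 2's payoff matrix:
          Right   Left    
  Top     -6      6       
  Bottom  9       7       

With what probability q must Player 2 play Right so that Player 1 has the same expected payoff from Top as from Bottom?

q = 1/13

For Player 1 to be willing to mix, Player 1 must be indifferent between Top and Bottom, which pins down Player 2's mix.
  Player 1's expected payoff from Top: q·1 + (1−q)·(-1) = 2q - 1
  Player 1's expected payoff from Bottom: q·(-11) + (1−q)·0 = -11q
  2q - 1 = -11q  ⇒  13q = 1  ⇒  q = 1/13.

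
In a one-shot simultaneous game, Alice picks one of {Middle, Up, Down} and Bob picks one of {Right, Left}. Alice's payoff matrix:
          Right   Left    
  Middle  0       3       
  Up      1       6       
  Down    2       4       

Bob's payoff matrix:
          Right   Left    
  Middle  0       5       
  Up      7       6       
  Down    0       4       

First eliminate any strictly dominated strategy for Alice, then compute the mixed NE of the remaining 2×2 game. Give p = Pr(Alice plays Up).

Alice's strategy Middle is strictly dominated by Up: 1 > 0 and 6 > 3. Eliminate Middle.
Alice's mix must leave Bob indifferent between Right and Left.
  Bob's payoff to Right: p·7 + (1−p)·0 = 7p
  Bob's payoff to Left: p·6 + (1−p)·4 = 2p + 4
  7p = 2p + 4  ⇒  5p = 4  ⇒  p = 4/5.

p = 4/5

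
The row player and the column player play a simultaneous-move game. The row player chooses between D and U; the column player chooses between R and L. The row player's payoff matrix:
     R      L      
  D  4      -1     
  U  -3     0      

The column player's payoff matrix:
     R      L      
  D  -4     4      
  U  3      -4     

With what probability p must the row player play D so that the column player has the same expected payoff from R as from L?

p = 7/15

In a mixed equilibrium the column player is indifferent between R and L; this condition fixes p.
  the column player's payoff to R: p·(-4) + (1−p)·3 = -7p + 3
  the column player's payoff to L: p·4 + (1−p)·(-4) = 8p - 4
  -7p + 3 = 8p - 4  ⇒  -15p = -7  ⇒  p = 7/15.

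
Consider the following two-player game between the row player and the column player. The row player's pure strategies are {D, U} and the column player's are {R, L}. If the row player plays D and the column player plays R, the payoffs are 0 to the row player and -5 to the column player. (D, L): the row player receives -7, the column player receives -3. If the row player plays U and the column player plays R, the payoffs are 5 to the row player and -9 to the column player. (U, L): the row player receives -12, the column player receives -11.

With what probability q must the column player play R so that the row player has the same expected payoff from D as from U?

Set the row player's expected payoff from D equal to that from U:
  the row player's payoff to D: q·0 + (1−q)·(-7) = 7q - 7
  the row player's payoff to U: q·5 + (1−q)·(-12) = 17q - 12
  7q - 7 = 17q - 12  ⇒  -10q = -5  ⇒  q = 1/2.

q = 1/2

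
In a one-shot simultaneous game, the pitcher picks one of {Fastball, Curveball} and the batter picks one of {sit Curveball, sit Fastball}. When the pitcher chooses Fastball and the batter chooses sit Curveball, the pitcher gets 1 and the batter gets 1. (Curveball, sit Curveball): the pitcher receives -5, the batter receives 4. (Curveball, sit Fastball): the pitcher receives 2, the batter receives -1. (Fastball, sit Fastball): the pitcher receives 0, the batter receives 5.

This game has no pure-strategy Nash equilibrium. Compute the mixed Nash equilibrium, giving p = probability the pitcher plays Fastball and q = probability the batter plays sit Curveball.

Set the batter's expected payoff from sit Curveball equal to that from sit Fastball:
  the batter's payoff to sit Curveball: p·1 + (1−p)·4 = -3p + 4
  the batter's payoff to sit Fastball: p·5 + (1−p)·(-1) = 6p - 1
  -3p + 4 = 6p - 1  ⇒  -9p = -5  ⇒  p = 5/9.
The batter's mix must leave the pitcher indifferent between Fastball and Curveball.
  the pitcher's payoff from Fastball: q·1 + (1−q)·0 = q
  the pitcher's payoff from Curveball: q·(-5) + (1−q)·2 = -7q + 2
  q = -7q + 2  ⇒  8q = 2  ⇒  q = 1/4.

p = 5/9, q = 1/4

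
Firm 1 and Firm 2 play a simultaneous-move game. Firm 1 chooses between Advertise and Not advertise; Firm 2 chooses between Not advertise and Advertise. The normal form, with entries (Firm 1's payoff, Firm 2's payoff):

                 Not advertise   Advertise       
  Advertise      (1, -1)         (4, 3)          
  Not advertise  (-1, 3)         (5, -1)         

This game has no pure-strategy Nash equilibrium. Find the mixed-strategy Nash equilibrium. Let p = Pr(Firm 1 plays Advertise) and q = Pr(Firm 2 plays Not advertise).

Firm 1's mix must leave Firm 2 indifferent between Not advertise and Advertise.
  Firm 2's payoff from Not advertise: p·(-1) + (1−p)·3 = -4p + 3
  Firm 2's payoff from Advertise: p·3 + (1−p)·(-1) = 4p - 1
  -4p + 3 = 4p - 1  ⇒  -8p = -4  ⇒  p = 1/2.
Firm 1's indifference between Advertise and Not advertise determines Firm 2's mixing probability q:
  Firm 1's payoff to Advertise: q·1 + (1−q)·4 = -3q + 4
  Firm 1's payoff to Not advertise: q·(-1) + (1−q)·5 = -6q + 5
  -3q + 4 = -6q + 5  ⇒  3q = 1  ⇒  q = 1/3.

p = 1/2, q = 1/3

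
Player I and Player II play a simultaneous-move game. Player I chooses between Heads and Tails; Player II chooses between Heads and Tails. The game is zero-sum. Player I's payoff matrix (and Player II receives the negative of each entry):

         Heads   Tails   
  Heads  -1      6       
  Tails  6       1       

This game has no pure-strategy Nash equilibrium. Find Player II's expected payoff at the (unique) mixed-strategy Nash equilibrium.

For Player II to be willing to mix, Player II must be indifferent between Heads and Tails, which pins down Player I's mix.
  Player II's payoff from Heads: p·1 + (1−p)·(-6) = 7p - 6
  Player II's payoff from Tails: p·(-6) + (1−p)·(-1) = -5p - 1
  7p - 6 = -5p - 1  ⇒  12p = 5  ⇒  p = 5/12.
At equilibrium Player II is indifferent across columns, so Player II's payoff equals the payoff from Heads: (5/12)·1 + (7/12)·(-6) = -37/12.

-37/12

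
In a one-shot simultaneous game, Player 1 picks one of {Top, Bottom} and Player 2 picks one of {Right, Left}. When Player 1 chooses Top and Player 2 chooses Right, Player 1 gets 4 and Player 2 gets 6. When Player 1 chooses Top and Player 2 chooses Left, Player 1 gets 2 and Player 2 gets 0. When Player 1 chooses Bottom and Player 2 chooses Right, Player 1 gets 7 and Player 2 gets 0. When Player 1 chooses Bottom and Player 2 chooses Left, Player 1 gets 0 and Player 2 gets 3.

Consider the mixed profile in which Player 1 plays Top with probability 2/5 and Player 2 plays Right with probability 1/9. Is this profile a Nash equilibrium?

Given Player 1's mix p = 2/5, Player 2's payoff from Right is 12/5 but from Left is 9/5. Player 2 strictly prefers Right, so Player 2 would not mix.
So the proposed profile is not a Nash equilibrium.

No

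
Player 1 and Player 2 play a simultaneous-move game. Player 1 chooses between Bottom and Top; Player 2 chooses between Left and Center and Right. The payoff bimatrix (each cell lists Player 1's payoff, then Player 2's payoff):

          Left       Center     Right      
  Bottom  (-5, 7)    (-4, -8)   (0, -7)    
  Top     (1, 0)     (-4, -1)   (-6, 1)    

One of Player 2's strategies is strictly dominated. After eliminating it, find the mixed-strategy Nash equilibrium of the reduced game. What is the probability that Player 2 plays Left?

Player 2's strategy Center is strictly dominated by Right: -7 > -8 and 1 > -1. Eliminate Center.
Set Player 1's expected payoff from Bottom equal to that from Top:
  Player 1's payoff to Bottom: q·(-5) + (1−q)·0 = -5q
  Player 1's payoff to Top: q·1 + (1−q)·(-6) = 7q - 6
  -5q = 7q - 6  ⇒  -12q = -6  ⇒  q = 1/2.

q = 1/2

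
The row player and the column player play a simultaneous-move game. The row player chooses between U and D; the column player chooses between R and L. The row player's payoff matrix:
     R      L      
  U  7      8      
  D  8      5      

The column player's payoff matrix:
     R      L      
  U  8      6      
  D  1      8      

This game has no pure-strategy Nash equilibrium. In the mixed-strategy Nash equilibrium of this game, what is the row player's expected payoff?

29/4

The column player's mix must leave the row player indifferent between U and D.
  the row player's payoff to U: q·7 + (1−q)·8 = -q + 8
  the row player's payoff to D: q·8 + (1−q)·5 = 3q + 5
  -q + 8 = 3q + 5  ⇒  -4q = -3  ⇒  q = 3/4.
At equilibrium the row player is indifferent across rows, so the row player's payoff equals the payoff from U: (3/4)·7 + (1/4)·8 = 29/4.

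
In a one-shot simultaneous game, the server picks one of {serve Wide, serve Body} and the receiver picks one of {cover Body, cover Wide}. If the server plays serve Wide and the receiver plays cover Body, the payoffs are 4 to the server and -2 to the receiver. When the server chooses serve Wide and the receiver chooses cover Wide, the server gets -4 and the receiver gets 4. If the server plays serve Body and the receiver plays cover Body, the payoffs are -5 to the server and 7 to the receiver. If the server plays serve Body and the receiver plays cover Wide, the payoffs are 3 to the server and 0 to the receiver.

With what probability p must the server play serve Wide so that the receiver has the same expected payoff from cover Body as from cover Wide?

p = 7/13

The server's mix must leave the receiver indifferent between cover Body and cover Wide.
  the receiver's payoff to cover Body: p·(-2) + (1−p)·7 = -9p + 7
  the receiver's payoff to cover Wide: p·4 + (1−p)·0 = 4p
  -9p + 7 = 4p  ⇒  -13p = -7  ⇒  p = 7/13.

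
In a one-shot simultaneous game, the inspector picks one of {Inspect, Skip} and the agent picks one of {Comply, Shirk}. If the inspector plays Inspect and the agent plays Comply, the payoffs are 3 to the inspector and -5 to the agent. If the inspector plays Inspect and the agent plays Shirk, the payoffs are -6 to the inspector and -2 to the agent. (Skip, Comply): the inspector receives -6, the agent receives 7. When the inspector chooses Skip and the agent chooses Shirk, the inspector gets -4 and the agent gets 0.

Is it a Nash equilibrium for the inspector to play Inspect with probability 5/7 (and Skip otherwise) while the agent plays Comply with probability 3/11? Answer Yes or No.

Given the inspector's mix p = 5/7, the agent's payoff from Comply is -11/7 but from Shirk is -10/7. The agent strictly prefers Shirk, so the agent would not mix.
So the proposed profile is not a Nash equilibrium.

No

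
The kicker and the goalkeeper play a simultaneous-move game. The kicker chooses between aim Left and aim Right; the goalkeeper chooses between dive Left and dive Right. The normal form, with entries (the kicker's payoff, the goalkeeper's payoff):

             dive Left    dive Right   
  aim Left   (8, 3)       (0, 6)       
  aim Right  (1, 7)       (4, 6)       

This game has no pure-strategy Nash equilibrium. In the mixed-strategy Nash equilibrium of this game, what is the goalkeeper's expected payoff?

6

The kicker's mix must leave the goalkeeper indifferent between dive Left and dive Right.
  the goalkeeper's expected payoff from dive Left: p·3 + (1−p)·7 = -4p + 7
  the goalkeeper's expected payoff from dive Right: p·6 + (1−p)·6 = 6
  -4p + 7 = 6  ⇒  -4p = -1  ⇒  p = 1/4.
At equilibrium the goalkeeper is indifferent across columns, so the goalkeeper's payoff equals the payoff from dive Left: (1/4)·3 + (3/4)·7 = 6.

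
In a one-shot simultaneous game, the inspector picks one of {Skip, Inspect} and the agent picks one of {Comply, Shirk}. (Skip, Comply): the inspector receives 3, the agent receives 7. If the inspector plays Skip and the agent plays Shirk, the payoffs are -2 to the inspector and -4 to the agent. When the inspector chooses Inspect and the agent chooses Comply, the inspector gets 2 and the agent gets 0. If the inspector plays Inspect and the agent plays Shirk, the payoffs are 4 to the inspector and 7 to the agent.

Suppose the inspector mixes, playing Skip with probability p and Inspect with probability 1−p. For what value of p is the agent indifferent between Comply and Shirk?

p = 7/18

The agent's indifference between Comply and Shirk determines the inspector's mixing probability p:
  the agent's payoff from Comply: p·7 + (1−p)·0 = 7p
  the agent's payoff from Shirk: p·(-4) + (1−p)·7 = -11p + 7
  7p = -11p + 7  ⇒  18p = 7  ⇒  p = 7/18.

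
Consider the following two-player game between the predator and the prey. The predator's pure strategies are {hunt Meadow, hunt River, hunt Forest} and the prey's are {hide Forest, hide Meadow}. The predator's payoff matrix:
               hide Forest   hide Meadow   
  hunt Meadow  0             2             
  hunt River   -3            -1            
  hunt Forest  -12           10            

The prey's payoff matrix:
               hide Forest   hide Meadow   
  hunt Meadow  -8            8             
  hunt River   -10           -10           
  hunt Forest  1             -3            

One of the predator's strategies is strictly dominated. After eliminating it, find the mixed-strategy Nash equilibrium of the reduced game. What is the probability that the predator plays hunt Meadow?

The predator's strategy hunt River is strictly dominated by hunt Meadow: 0 > -3 and 2 > -1. Eliminate hunt River.
The prey's indifference between hide Forest and hide Meadow determines the predator's mixing probability p:
  the prey's expected payoff from hide Forest: p·(-8) + (1−p)·1 = -9p + 1
  the prey's expected payoff from hide Meadow: p·8 + (1−p)·(-3) = 11p - 3
  -9p + 1 = 11p - 3  ⇒  -20p = -4  ⇒  p = 1/5.

p = 1/5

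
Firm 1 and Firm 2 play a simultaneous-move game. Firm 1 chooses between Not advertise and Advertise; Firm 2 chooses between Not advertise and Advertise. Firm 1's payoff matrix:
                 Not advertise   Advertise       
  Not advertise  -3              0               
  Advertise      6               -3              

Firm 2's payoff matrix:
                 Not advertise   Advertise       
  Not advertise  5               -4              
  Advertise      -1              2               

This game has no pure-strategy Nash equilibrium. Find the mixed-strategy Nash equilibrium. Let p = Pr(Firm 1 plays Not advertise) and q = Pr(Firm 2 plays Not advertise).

p = 1/4, q = 1/4

Firm 1's mix must leave Firm 2 indifferent between Not advertise and Advertise.
  Firm 2's payoff from Not advertise: p·5 + (1−p)·(-1) = 6p - 1
  Firm 2's payoff from Advertise: p·(-4) + (1−p)·2 = -6p + 2
  6p - 1 = -6p + 2  ⇒  12p = 3  ⇒  p = 1/4.
In a mixed equilibrium Firm 1 is indifferent between Not advertise and Advertise; this condition fixes q.
  Firm 1's payoff from Not advertise: q·(-3) + (1−q)·0 = -3q
  Firm 1's payoff from Advertise: q·6 + (1−q)·(-3) = 9q - 3
  -3q = 9q - 3  ⇒  -12q = -3  ⇒  q = 1/4.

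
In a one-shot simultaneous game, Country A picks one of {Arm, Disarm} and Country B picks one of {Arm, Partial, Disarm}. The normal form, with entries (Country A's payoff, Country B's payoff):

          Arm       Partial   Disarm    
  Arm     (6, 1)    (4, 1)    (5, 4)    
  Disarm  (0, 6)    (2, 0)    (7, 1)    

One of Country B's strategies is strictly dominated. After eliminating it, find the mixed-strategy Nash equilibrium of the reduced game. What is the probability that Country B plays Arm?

Country B's strategy Partial is strictly dominated by Disarm: 4 > 1 and 1 > 0. Eliminate Partial.
Set Country A's expected payoff from Arm equal to that from Disarm:
  Country A's payoff from Arm: q·6 + (1−q)·5 = q + 5
  Country A's payoff from Disarm: q·0 + (1−q)·7 = -7q + 7
  q + 5 = -7q + 7  ⇒  8q = 2  ⇒  q = 1/4.

q = 1/4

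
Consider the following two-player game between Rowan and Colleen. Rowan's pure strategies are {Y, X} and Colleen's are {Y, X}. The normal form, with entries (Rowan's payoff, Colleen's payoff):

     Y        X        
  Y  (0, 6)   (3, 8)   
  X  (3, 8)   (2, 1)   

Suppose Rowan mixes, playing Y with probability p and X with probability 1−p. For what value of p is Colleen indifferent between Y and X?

p = 7/9

For Colleen to be willing to mix, Colleen must be indifferent between Y and X, which pins down Rowan's mix.
  Colleen's payoff to Y: p·6 + (1−p)·8 = -2p + 8
  Colleen's payoff to X: p·8 + (1−p)·1 = 7p + 1
  -2p + 8 = 7p + 1  ⇒  -9p = -7  ⇒  p = 7/9.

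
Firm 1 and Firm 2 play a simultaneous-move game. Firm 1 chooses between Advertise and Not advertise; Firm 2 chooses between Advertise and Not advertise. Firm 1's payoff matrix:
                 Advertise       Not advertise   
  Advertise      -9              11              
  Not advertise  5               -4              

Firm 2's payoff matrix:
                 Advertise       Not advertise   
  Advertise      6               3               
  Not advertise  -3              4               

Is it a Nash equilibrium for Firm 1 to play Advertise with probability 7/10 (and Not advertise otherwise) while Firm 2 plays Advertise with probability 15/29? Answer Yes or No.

Check Firm 2's indifference given Firm 1's mix p = 7/10:
  payoff from Advertise = 33/10; payoff from Not advertise = 33/10 — equal.
Check Firm 1's indifference given Firm 2's mix q = 15/29:
  payoff from Advertise = 19/29; payoff from Not advertise = 19/29 — equal.
Both players are indifferent, so neither can profitably deviate.

Yes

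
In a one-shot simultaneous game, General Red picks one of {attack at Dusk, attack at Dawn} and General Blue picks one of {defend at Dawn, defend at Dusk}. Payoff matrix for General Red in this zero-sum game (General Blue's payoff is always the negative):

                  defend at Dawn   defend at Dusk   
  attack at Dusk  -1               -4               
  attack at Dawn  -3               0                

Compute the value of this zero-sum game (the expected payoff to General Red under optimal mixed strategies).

General Blue's mix must leave General Red indifferent between attack at Dusk and attack at Dawn.
  General Red's payoff to attack at Dusk: q·(-1) + (1−q)·(-4) = 3q - 4
  General Red's payoff to attack at Dawn: q·(-3) + (1−q)·0 = -3q
  3q - 4 = -3q  ⇒  6q = 4  ⇒  q = 2/3.
The value is General Red's expected payoff against this mix (using attack at Dusk): (2/3)·(-1) + (1/3)·(-4) = -2.

v = -2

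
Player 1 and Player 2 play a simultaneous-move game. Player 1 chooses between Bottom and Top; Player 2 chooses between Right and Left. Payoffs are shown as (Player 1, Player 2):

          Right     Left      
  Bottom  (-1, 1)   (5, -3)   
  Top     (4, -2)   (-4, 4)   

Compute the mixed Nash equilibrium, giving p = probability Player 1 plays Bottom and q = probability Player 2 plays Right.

For Player 2 to be willing to mix, Player 2 must be indifferent between Right and Left, which pins down Player 1's mix.
  Player 2's expected payoff from Right: p·1 + (1−p)·(-2) = 3p - 2
  Player 2's expected payoff from Left: p·(-3) + (1−p)·4 = -7p + 4
  3p - 2 = -7p + 4  ⇒  10p = 6  ⇒  p = 3/5.
In a mixed equilibrium Player 1 is indifferent between Bottom and Top; this condition fixes q.
  Player 1's expected payoff from Bottom: q·(-1) + (1−q)·5 = -6q + 5
  Player 1's expected payoff from Top: q·4 + (1−q)·(-4) = 8q - 4
  -6q + 5 = 8q - 4  ⇒  -14q = -9  ⇒  q = 9/14.

p = 3/5, q = 9/14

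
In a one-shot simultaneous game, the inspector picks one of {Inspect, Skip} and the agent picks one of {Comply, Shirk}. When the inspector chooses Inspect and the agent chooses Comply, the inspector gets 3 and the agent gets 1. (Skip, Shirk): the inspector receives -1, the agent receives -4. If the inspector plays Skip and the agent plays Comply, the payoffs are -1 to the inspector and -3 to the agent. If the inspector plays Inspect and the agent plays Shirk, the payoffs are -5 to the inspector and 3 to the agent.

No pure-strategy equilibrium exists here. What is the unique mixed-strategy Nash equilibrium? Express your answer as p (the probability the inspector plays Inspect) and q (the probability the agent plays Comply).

p = 1/3, q = 1/2

The agent's indifference between Comply and Shirk determines the inspector's mixing probability p:
  the agent's expected payoff from Comply: p·1 + (1−p)·(-3) = 4p - 3
  the agent's expected payoff from Shirk: p·3 + (1−p)·(-4) = 7p - 4
  4p - 3 = 7p - 4  ⇒  -3p = -1  ⇒  p = 1/3.
Set the inspector's expected payoff from Inspect equal to that from Skip:
  the inspector's payoff from Inspect: q·3 + (1−q)·(-5) = 8q - 5
  the inspector's payoff from Skip: q·(-1) + (1−q)·(-1) = -1
  8q - 5 = -1  ⇒  8q = 4  ⇒  q = 1/2.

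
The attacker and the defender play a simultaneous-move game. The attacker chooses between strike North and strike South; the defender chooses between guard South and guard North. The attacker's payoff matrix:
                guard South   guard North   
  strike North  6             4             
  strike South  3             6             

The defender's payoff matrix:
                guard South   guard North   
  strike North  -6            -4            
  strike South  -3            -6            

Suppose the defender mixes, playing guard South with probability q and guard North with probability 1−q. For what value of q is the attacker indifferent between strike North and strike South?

For the attacker to be willing to mix, the attacker must be indifferent between strike North and strike South, which pins down the defender's mix.
  the attacker's payoff from strike North: q·6 + (1−q)·4 = 2q + 4
  the attacker's payoff from strike South: q·3 + (1−q)·6 = -3q + 6
  2q + 4 = -3q + 6  ⇒  5q = 2  ⇒  q = 2/5.

q = 2/5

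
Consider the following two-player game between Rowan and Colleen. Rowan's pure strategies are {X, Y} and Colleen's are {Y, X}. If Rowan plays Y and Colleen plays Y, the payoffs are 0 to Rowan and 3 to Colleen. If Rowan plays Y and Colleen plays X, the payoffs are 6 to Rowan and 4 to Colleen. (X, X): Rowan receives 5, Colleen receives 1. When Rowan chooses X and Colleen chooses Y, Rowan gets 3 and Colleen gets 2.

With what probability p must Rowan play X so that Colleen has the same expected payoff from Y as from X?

Set Colleen's expected payoff from Y equal to that from X:
  Colleen's payoff from Y: p·2 + (1−p)·3 = -p + 3
  Colleen's payoff from X: p·1 + (1−p)·4 = -3p + 4
  -p + 3 = -3p + 4  ⇒  2p = 1  ⇒  p = 1/2.

p = 1/2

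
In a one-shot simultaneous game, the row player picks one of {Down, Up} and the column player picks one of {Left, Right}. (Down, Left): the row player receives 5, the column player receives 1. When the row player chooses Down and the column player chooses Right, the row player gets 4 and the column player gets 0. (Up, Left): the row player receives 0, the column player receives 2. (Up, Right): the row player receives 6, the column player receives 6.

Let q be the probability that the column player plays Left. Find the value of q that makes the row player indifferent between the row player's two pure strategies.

q = 2/7

In a mixed equilibrium the row player is indifferent between Down and Up; this condition fixes q.
  the row player's payoff from Down: q·5 + (1−q)·4 = q + 4
  the row player's payoff from Up: q·0 + (1−q)·6 = -6q + 6
  q + 4 = -6q + 6  ⇒  7q = 2  ⇒  q = 2/7.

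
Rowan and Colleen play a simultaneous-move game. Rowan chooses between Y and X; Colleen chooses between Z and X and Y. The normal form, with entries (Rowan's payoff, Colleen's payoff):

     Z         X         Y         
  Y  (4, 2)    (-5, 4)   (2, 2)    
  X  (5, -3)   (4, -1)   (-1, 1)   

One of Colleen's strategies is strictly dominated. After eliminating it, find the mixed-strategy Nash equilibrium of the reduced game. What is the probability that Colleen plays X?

q = 1/4

Colleen's strategy Z is strictly dominated by X: 4 > 2 and -1 > -3. Eliminate Z.
In a mixed equilibrium Rowan is indifferent between Y and X; this condition fixes q.
  Rowan's expected payoff from Y: q·(-5) + (1−q)·2 = -7q + 2
  Rowan's expected payoff from X: q·4 + (1−q)·(-1) = 5q - 1
  -7q + 2 = 5q - 1  ⇒  -12q = -3  ⇒  q = 1/4.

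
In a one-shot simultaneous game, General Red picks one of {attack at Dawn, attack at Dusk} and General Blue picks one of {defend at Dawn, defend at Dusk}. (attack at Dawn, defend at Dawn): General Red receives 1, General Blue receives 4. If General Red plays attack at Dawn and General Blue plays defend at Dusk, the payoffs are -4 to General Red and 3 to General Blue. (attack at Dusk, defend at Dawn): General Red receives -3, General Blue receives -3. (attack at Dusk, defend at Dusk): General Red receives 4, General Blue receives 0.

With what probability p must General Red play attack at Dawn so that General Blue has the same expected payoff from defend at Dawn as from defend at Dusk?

General Red's mix must leave General Blue indifferent between defend at Dawn and defend at Dusk.
  General Blue's payoff from defend at Dawn: p·4 + (1−p)·(-3) = 7p - 3
  General Blue's payoff from defend at Dusk: p·3 + (1−p)·0 = 3p
  7p - 3 = 3p  ⇒  4p = 3  ⇒  p = 3/4.

p = 3/4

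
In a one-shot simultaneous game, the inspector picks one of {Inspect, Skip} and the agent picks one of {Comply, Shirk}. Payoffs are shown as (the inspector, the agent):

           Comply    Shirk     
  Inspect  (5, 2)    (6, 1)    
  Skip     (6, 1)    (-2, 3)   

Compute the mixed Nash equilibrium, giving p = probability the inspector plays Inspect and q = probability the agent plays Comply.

p = 2/3, q = 8/9

The inspector's mix must leave the agent indifferent between Comply and Shirk.
  the agent's payoff to Comply: p·2 + (1−p)·1 = p + 1
  the agent's payoff to Shirk: p·1 + (1−p)·3 = -2p + 3
  p + 1 = -2p + 3  ⇒  3p = 2  ⇒  p = 2/3.
The inspector's indifference between Inspect and Skip determines the agent's mixing probability q:
  the inspector's expected payoff from Inspect: q·5 + (1−q)·6 = -q + 6
  the inspector's expected payoff from Skip: q·6 + (1−q)·(-2) = 8q - 2
  -q + 6 = 8q - 2  ⇒  -9q = -8  ⇒  q = 8/9.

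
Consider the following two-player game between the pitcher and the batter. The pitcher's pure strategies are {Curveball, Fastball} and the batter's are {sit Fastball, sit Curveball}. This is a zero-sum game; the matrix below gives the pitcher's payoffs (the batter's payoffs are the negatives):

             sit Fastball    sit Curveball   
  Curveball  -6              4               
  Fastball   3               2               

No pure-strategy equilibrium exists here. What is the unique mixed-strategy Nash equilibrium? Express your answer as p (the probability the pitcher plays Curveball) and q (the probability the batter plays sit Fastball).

p = 1/11, q = 2/11

For the batter to be willing to mix, the batter must be indifferent between sit Fastball and sit Curveball, which pins down the pitcher's mix.
  the batter's payoff from sit Fastball: p·6 + (1−p)·(-3) = 9p - 3
  the batter's payoff from sit Curveball: p·(-4) + (1−p)·(-2) = -2p - 2
  9p - 3 = -2p - 2  ⇒  11p = 1  ⇒  p = 1/11.
The pitcher's indifference between Curveball and Fastball determines the batter's mixing probability q:
  the pitcher's payoff to Curveball: q·(-6) + (1−q)·4 = -10q + 4
  the pitcher's payoff to Fastball: q·3 + (1−q)·2 = q + 2
  -10q + 4 = q + 2  ⇒  -11q = -2  ⇒  q = 2/11.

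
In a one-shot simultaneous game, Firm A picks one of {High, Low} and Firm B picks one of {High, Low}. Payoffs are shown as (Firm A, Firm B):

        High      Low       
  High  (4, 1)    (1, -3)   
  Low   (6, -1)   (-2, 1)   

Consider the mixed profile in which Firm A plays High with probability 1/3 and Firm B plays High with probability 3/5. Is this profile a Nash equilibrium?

Check Firm B's indifference given Firm A's mix p = 1/3:
  payoff from High = -1/3; payoff from Low = -1/3 — equal.
Check Firm A's indifference given Firm B's mix q = 3/5:
  payoff from High = 14/5; payoff from Low = 14/5 — equal.
Both players are indifferent, so neither can profitably deviate.

Yes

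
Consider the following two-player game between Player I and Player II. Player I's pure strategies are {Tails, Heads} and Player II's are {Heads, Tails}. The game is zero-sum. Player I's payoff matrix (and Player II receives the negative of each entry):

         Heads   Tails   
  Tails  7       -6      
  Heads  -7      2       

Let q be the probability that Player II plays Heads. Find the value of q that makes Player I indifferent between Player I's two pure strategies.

q = 4/11

Set Player I's expected payoff from Tails equal to that from Heads:
  Player I's payoff to Tails: q·7 + (1−q)·(-6) = 13q - 6
  Player I's payoff to Heads: q·(-7) + (1−q)·2 = -9q + 2
  13q - 6 = -9q + 2  ⇒  22q = 8  ⇒  q = 4/11.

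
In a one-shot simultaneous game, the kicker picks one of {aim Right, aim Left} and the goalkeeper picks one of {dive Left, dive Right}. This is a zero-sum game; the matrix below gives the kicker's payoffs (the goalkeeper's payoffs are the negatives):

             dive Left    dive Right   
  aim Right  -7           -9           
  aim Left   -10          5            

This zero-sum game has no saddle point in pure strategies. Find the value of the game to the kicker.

For the kicker to be willing to mix, the kicker must be indifferent between aim Right and aim Left, which pins down the goalkeeper's mix.
  the kicker's payoff from aim Right: q·(-7) + (1−q)·(-9) = 2q - 9
  the kicker's payoff from aim Left: q·(-10) + (1−q)·5 = -15q + 5
  2q - 9 = -15q + 5  ⇒  17q = 14  ⇒  q = 14/17.
The value is the kicker's expected payoff against this mix (using aim Right): (14/17)·(-7) + (3/17)·(-9) = -125/17.

v = -125/17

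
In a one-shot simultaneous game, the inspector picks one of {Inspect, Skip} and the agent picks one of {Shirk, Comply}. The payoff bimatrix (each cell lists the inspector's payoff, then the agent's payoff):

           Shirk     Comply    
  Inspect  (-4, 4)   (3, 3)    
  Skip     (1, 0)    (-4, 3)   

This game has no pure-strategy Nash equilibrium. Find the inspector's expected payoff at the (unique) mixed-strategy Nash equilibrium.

-13/12

For the inspector to be willing to mix, the inspector must be indifferent between Inspect and Skip, which pins down the agent's mix.
  the inspector's payoff from Inspect: q·(-4) + (1−q)·3 = -7q + 3
  the inspector's payoff from Skip: q·1 + (1−q)·(-4) = 5q - 4
  -7q + 3 = 5q - 4  ⇒  -12q = -7  ⇒  q = 7/12.
At equilibrium the inspector is indifferent across rows, so the inspector's payoff equals the payoff from Inspect: (7/12)·(-4) + (5/12)·3 = -13/12.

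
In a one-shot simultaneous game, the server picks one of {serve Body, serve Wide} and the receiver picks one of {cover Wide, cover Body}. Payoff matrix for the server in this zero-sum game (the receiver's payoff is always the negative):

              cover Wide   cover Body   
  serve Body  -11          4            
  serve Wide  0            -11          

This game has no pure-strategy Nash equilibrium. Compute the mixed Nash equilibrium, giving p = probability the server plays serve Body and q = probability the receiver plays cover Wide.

The server's mix must leave the receiver indifferent between cover Wide and cover Body.
  the receiver's payoff to cover Wide: p·11 + (1−p)·0 = 11p
  the receiver's payoff to cover Body: p·(-4) + (1−p)·11 = -15p + 11
  11p = -15p + 11  ⇒  26p = 11  ⇒  p = 11/26.
Set the server's expected payoff from serve Body equal to that from serve Wide:
  the server's payoff to serve Body: q·(-11) + (1−q)·4 = -15q + 4
  the server's payoff to serve Wide: q·0 + (1−q)·(-11) = 11q - 11
  -15q + 4 = 11q - 11  ⇒  -26q = -15  ⇒  q = 15/26.

p = 11/26, q = 15/26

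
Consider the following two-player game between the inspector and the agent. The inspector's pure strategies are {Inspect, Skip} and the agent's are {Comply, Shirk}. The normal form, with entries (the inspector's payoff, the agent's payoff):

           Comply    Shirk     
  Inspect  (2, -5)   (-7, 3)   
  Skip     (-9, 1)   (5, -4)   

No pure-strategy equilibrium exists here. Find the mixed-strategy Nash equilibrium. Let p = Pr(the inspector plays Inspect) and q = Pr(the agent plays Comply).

p = 5/13, q = 12/23

Set the agent's expected payoff from Comply equal to that from Shirk:
  the agent's payoff to Comply: p·(-5) + (1−p)·1 = -6p + 1
  the agent's payoff to Shirk: p·3 + (1−p)·(-4) = 7p - 4
  -6p + 1 = 7p - 4  ⇒  -13p = -5  ⇒  p = 5/13.
The inspector's indifference between Inspect and Skip determines the agent's mixing probability q:
  the inspector's payoff to Inspect: q·2 + (1−q)·(-7) = 9q - 7
  the inspector's payoff to Skip: q·(-9) + (1−q)·5 = -14q + 5
  9q - 7 = -14q + 5  ⇒  23q = 12  ⇒  q = 12/23.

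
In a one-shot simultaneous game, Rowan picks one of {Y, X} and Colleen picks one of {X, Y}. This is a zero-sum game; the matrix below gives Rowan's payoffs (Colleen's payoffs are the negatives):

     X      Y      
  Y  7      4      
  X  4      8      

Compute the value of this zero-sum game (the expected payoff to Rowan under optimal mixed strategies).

v = 40/7

Colleen's mix must leave Rowan indifferent between Y and X.
  Rowan's payoff to Y: q·7 + (1−q)·4 = 3q + 4
  Rowan's payoff to X: q·4 + (1−q)·8 = -4q + 8
  3q + 4 = -4q + 8  ⇒  7q = 4  ⇒  q = 4/7.
The value is Rowan's expected payoff against this mix (using Y): (4/7)·7 + (3/7)·4 = 40/7.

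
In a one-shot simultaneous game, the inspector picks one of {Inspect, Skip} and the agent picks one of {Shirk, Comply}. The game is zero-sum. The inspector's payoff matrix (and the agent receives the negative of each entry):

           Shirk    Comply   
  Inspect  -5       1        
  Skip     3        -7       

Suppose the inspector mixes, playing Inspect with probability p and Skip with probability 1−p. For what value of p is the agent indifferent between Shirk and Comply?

p = 5/8

The agent's indifference between Shirk and Comply determines the inspector's mixing probability p:
  the agent's expected payoff from Shirk: p·5 + (1−p)·(-3) = 8p - 3
  the agent's expected payoff from Comply: p·(-1) + (1−p)·7 = -8p + 7
  8p - 3 = -8p + 7  ⇒  16p = 10  ⇒  p = 5/8.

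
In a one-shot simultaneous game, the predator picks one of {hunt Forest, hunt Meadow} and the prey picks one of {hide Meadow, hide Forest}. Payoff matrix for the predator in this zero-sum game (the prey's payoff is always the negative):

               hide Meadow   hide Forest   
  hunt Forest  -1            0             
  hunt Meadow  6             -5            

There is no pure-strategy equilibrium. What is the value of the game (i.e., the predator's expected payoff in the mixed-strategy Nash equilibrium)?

Set the predator's expected payoff from hunt Forest equal to that from hunt Meadow:
  the predator's expected payoff from hunt Forest: q·(-1) + (1−q)·0 = -q
  the predator's expected payoff from hunt Meadow: q·6 + (1−q)·(-5) = 11q - 5
  -q = 11q - 5  ⇒  -12q = -5  ⇒  q = 5/12.
The value is the predator's expected payoff against this mix (using hunt Forest): (5/12)·(-1) + (7/12)·0 = -5/12.

v = -5/12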